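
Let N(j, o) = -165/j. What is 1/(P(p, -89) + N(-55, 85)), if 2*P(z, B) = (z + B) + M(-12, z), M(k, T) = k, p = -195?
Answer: -1/145 ≈ -0.0068966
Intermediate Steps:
P(z, B) = -6 + B/2 + z/2 (P(z, B) = ((z + B) - 12)/2 = ((B + z) - 12)/2 = (-12 + B + z)/2 = -6 + B/2 + z/2)
1/(P(p, -89) + N(-55, 85)) = 1/((-6 + (1/2)*(-89) + (1/2)*(-195)) - 165/(-55)) = 1/((-6 - 89/2 - 195/2) - 165*(-1/55)) = 1/(-148 + 3) = 1/(-145) = -1/145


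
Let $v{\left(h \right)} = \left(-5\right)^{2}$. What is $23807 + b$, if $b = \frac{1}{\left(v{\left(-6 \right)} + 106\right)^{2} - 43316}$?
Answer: $\frac{622672084}{26155} \approx 23807.0$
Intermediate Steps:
$v{\left(h \right)} = 25$
$b = - \frac{1}{26155}$ ($b = \frac{1}{\left(25 + 106\right)^{2} - 43316} = \frac{1}{131^{2} - 43316} = \frac{1}{17161 - 43316} = \frac{1}{-26155} = - \frac{1}{26155} \approx -3.8234 \cdot 10^{-5}$)
$23807 + b = 23807 - \frac{1}{26155} = \frac{622672084}{26155}$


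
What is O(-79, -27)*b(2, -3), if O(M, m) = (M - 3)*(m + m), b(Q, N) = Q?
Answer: 8856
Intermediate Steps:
O(M, m) = 2*m*(-3 + M) (O(M, m) = (-3 + M)*(2*m) = 2*m*(-3 + M))
O(-79, -27)*b(2, -3) = (2*(-27)*(-3 - 79))*2 = (2*(-27)*(-82))*2 = 4428*2 = 8856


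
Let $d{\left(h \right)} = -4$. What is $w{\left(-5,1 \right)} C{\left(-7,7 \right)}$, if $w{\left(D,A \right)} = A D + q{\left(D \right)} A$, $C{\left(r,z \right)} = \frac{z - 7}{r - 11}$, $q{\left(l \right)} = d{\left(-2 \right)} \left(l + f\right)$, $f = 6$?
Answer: $0$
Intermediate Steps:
$q{\left(l \right)} = -24 - 4 l$ ($q{\left(l \right)} = - 4 \left(l + 6\right) = - 4 \left(6 + l\right) = -24 - 4 l$)
$C{\left(r,z \right)} = \frac{-7 + z}{-11 + r}$
$w{\left(D,A \right)} = A D + A \left(-24 - 4 D\right)$ ($w{\left(D,A \right)} = A D + \left(-24 - 4 D\right) A = A D + A \left(-24 - 4 D\right)$)
$w{\left(-5,1 \right)} C{\left(-7,7 \right)} = 3 \cdot 1 \left(-8 - -5\right) \frac{-7 + 7}{-11 - 7} = 3 \cdot 1 \left(-8 + 5\right) \frac{1}{-18} \cdot 0 = 3 \cdot 1 \left(-3\right) \left(\left(- \frac{1}{18}\right) 0\right) = \left(-9\right) 0 = 0$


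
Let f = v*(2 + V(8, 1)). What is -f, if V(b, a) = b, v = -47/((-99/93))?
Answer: -14570/33 ≈ -441.52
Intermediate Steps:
v = 1457/33 (v = -47/((-99*1/93)) = -47/(-33/31) = -47*(-31/33) = 1457/33 ≈ 44.151)
f = 14570/33 (f = 1457*(2 + 8)/33 = (1457/33)*10 = 14570/33 ≈ 441.52)
-f = -1*14570/33 = -14570/33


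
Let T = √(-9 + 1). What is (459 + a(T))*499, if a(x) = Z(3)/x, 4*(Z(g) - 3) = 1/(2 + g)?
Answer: 229041 - 30439*I*√2/80 ≈ 2.2904e+5 - 538.09*I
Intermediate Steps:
T = 2*I*√2 (T = √(-8) = 2*I*√2 ≈ 2.8284*I)
Z(g) = 3 + 1/(4*(2 + g))
a(x) = 61/(20*x) (a(x) = ((25 + 12*3)/(4*(2 + 3)))/x = ((¼)*(25 + 36)/5)/x = ((¼)*(⅕)*61)/x = 61/(20*x))
(459 + a(T))*499 = (459 + 61/(20*((2*I*√2))))*499 = (459 + 61*(-I*√2/4)/20)*499 = (459 - 61*I*√2/80)*499 = 229041 - 30439*I*√2/80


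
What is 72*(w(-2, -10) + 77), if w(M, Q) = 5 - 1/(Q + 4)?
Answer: 5916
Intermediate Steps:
w(M, Q) = 5 - 1/(4 + Q)
72*(w(-2, -10) + 77) = 72*((19 + 5*(-10))/(4 - 10) + 77) = 72*((19 - 50)/(-6) + 77) = 72*(-⅙*(-31) + 77) = 72*(31/6 + 77) = 72*(493/6) = 5916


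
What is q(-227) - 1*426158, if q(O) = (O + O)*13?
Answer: -432060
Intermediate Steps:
q(O) = 26*O (q(O) = (2*O)*13 = 26*O)
q(-227) - 1*426158 = 26*(-227) - 1*426158 = -5902 - 426158 = -432060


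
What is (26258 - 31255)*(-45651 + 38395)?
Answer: 36258232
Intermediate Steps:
(26258 - 31255)*(-45651 + 38395) = -4997*(-7256) = 36258232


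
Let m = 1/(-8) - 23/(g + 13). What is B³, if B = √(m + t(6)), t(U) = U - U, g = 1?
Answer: -297*I*√154/1568 ≈ -2.3506*I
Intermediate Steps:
t(U) = 0
m = -99/56 (m = 1/(-8) - 23/(1 + 13) = 1*(-⅛) - 23/14 = -⅛ - 23*1/14 = -⅛ - 23/14 = -99/56 ≈ -1.7679)
B = 3*I*√154/28 (B = √(-99/56 + 0) = √(-99/56) = 3*I*√154/28 ≈ 1.3296*I)
B³ = (3*I*√154/28)³ = -297*I*√154/1568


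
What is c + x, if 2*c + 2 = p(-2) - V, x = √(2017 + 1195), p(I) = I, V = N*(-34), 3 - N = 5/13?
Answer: 552/13 + 2*√803 ≈ 99.136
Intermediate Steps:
N = 34/13 (N = 3 - 5/13 = 34/13 ≈ 2.6154)
V = -1156/13 (V = (34/13)*(-34) = -1156/13 ≈ -88.923)
x = 2*√803 (x = √3212 = 2*√803 ≈ 56.674)
c = 552/13 (c = -1 + (-2 - 1*(-1156/13))/2 = -1 + (-2 + 1156/13)/2 = -1 + (½)*(1130/13) = -1 + 565/13 = 552/13 ≈ 42.462)
c + x = 552/13 + 2*√803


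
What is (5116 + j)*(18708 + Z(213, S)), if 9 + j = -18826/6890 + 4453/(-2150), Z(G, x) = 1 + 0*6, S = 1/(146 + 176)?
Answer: 2668022976279/27950 ≈ 9.5457e+7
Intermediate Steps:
S = 1/322 ≈ 0.0031056
Z(G, x) = 1 (Z(G, x) = 1 + 0 = 1)
j = -20447857/1481350 (j = -9 + (-18826/6890 + 4453/(-2150)) = -9 + (-18826*1/6890 + 4453*(-1/2150)) = -9 + (-9413/3445 - 4453/2150) = -9 - 7115707/1481350 = -20447857/1481350 ≈ -13.804)
(5116 + j)*(18708 + Z(213, S)) = (5116 - 20447857/1481350)*(18708 + 1) = (7558138743/1481350)*18709 = 2668022976279/27950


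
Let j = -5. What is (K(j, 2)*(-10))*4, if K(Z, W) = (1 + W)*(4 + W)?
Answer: -720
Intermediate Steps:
(K(j, 2)*(-10))*4 = ((4 + 2² + 5*2)*(-10))*4 = ((4 + 4 + 10)*(-10))*4 = (18*(-10))*4 = -180*4 = -720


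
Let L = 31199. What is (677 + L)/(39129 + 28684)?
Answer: 31876/67813 ≈ 0.47006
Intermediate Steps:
(677 + L)/(39129 + 28684) = (677 + 31199)/(39129 + 28684) = 31876/67813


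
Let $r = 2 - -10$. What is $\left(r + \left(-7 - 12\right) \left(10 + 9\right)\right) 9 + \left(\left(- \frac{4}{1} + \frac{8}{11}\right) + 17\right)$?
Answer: $- \frac{34400}{11} \approx -3127.3$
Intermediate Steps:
$r = 12$ ($r = 2 + 10 = 12$)
$\left(r + \left(-7 - 12\right) \left(10 + 9\right)\right) 9 + \left(\left(- \frac{4}{1} + \frac{8}{11}\right) + 17\right) = \left(12 + \left(-7 - 12\right) \left(10 + 9\right)\right) 9 + \left(\left(- \frac{4}{1} + \frac{8}{11}\right) + 17\right) = \left(12 - 361\right) 9 + \left(\left(\left(-4\right) 1 + 8 \cdot \frac{1}{11}\right) + 17\right) = \left(12 - 361\right) 9 + \left(\left(-4 + \frac{8}{11}\right) + 17\right) = \left(-349\right) 9 + \left(- \frac{36}{11} + 17\right) = -3141 + \frac{151}{11} = - \frac{34400}{11}$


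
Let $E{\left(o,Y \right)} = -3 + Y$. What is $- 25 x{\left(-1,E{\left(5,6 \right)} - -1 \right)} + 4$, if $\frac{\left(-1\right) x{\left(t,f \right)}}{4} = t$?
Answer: $-96$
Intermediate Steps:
$x{\left(t,f \right)} = - 4 t$
$- 25 x{\left(-1,E{\left(5,6 \right)} - -1 \right)} + 4 = - 25 \left(\left(-4\right) \left(-1\right)\right) + 4 = \left(-25\right) 4 + 4 = -100 + 4 = -96$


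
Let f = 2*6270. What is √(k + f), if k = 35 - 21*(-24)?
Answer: √13079 ≈ 114.36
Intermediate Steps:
f = 12540
k = 539 (k = 35 + 504 = 539)
√(k + f) = √(539 + 12540) = √13079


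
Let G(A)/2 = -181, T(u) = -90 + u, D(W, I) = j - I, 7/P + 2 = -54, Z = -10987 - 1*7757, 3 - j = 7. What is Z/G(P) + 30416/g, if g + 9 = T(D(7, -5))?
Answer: -2293420/8869 ≈ -258.59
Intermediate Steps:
j = -4 (j = 3 - 1*7 = 3 - 7 = -4)
Z = -18744 (Z = -10987 - 7757 = -18744)
P = -⅛ (P = 7/(-2 - 54) = 7/(-56) = 7*(-1/56) = -⅛ ≈ -0.12500)
D(W, I) = -4 - I
G(A) = -362 (G(A) = 2*(-181) = -362)
g = -98 (g = -9 + (-90 + (-4 - 1*(-5))) = -9 + (-90 + (-4 + 5)) = -9 + (-90 + 1) = -9 - 89 = -98)
Z/G(P) + 30416/g = -18744/(-362) + 30416/(-98) = -18744*(-1/362) + 30416*(-1/98) = 9372/181 - 15208/49 = -2293420/8869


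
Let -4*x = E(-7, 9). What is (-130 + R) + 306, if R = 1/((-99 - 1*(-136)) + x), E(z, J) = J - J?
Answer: 6513/37 ≈ 176.03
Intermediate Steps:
E(z, J) = 0
x = 0 (x = -¼*0 = 0)
R = 1/37 (R = 1/((-99 - 1*(-136)) + 0) = 1/((-99 + 136) + 0) = 1/(37 + 0) = 1/37 ≈ 0.027027)
(-130 + R) + 306 = (-130 + 1/37) + 306 = -4809/37 + 306 = 6513/37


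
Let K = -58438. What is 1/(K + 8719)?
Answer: -1/49719 ≈ -2.0113e-5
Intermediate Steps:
1/(K + 8719) = 1/(-58438 + 8719) = 1/(-49719) = -1/49719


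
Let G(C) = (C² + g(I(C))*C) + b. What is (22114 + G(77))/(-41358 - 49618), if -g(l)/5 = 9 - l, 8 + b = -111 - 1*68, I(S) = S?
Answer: -13509/22744 ≈ -0.59396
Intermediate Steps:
b = -187 (b = -8 + (-111 - 1*68) = -8 + (-111 - 68) = -8 - 179 = -187)
g(l) = -45 + 5*l (g(l) = -5*(9 - l) = -45 + 5*l)
G(C) = -187 + C² + C*(-45 + 5*C) (G(C) = (C² + (-45 + 5*C)*C) - 187 = (C² + C*(-45 + 5*C)) - 187 = -187 + C² + C*(-45 + 5*C))
(22114 + G(77))/(-41358 - 49618) = (22114 + (-187 - 45*77 + 6*77²))/(-41358 - 49618) = (22114 + (-187 - 3465 + 6*5929))/(-90976) = (22114 + (-187 - 3465 + 35574))*(-1/90976) = (22114 + 31922)*(-1/90976) = 54036*(-1/90976) = -13509/22744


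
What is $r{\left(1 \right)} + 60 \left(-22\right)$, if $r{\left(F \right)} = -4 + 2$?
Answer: $-1322$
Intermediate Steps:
$r{\left(F \right)} = -2$
$r{\left(1 \right)} + 60 \left(-22\right) = -2 + 60 \left(-22\right) = -2 - 1320 = -1322$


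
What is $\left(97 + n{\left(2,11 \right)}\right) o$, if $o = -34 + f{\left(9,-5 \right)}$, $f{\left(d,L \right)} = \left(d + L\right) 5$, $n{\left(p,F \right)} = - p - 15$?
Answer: $-1120$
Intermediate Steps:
$n{\left(p,F \right)} = -15 - p$ ($n{\left(p,F \right)} = - p - 15 = -15 - p$)
$f{\left(d,L \right)} = 5 L + 5 d$ ($f{\left(d,L \right)} = \left(L + d\right) 5 = 5 L + 5 d$)
$o = -14$ ($o = -34 + \left(5 \left(-5\right) + 5 \cdot 9\right) = -34 + \left(-25 + 45\right) = -34 + 20 = -14$)
$\left(97 + n{\left(2,11 \right)}\right) o = \left(97 - 17\right) \left(-14\right) = 80 \left(-14\right) = -1120$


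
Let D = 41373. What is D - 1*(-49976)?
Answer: 91349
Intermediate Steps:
D - 1*(-49976) = 41373 - 1*(-49976) = 41373 + 49976 = 91349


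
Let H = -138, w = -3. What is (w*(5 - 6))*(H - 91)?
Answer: -687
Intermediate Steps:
(w*(5 - 6))*(H - 91) = (-3*(5 - 6))*(-138 - 91) = -3*(-1)*(-229) = 3*(-229) = -687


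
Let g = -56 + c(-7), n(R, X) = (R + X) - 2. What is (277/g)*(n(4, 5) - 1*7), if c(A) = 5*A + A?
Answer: 0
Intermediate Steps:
c(A) = 6*A
n(R, X) = -2 + R + X
g = -98 (g = -56 + 6*(-7) = -56 - 42 = -98)
(277/g)*(n(4, 5) - 1*7) = (277/(-98))*((-2 + 4 + 5) - 1*7) = (277*(-1/98))*(7 - 7) = -277/98*0 = 0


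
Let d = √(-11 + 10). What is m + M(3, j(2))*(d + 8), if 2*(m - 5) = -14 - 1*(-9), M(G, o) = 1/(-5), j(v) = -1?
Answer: 9/10 - I/5 ≈ 0.9 - 0.2*I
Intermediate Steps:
M(G, o) = -⅕
d = I (d = √(-1) = I ≈ 1.0*I)
m = 5/2 (m = 5 + (-14 - 1*(-9))/2 = 5 + (-14 + 9)/2 = 5 + (½)*(-5) = 5 - 5/2 = 5/2 ≈ 2.5000)
m + M(3, j(2))*(d + 8) = 5/2 - (I + 8)/5 = 5/2 - (8 + I)/5 = 5/2 + (-8/5 - I/5) = 9/10 - I/5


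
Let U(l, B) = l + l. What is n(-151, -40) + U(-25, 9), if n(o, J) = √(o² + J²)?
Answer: -50 + √24401 ≈ 106.21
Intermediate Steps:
U(l, B) = 2*l
n(o, J) = √(J² + o²)
n(-151, -40) + U(-25, 9) = √((-40)² + (-151)²) + 2*(-25) = √(1600 + 22801) - 50 = √24401 - 50 = -50 + √24401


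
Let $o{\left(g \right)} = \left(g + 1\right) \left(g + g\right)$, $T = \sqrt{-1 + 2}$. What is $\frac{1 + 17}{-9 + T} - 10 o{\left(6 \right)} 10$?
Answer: $18900$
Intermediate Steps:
$T = 1$ ($T = \sqrt{1} = 1$)
$o{\left(g \right)} = 2 g \left(1 + g\right)$ ($o{\left(g \right)} = \left(1 + g\right) 2 g = 2 g \left(1 + g\right)$)
$\frac{1 + 17}{-9 + T} - 10 o{\left(6 \right)} 10 = \frac{1 + 17}{-9 + 1} - 10 \cdot 2 \cdot 6 \left(1 + 6\right) 10 = \frac{18}{-8} - 10 \cdot 2 \cdot 6 \cdot 7 \cdot 10 = 18 \left(- \frac{1}{8}\right) \left(-10\right) 84 \cdot 10 = - \frac{9 \left(\left(-840\right) 10\right)}{4} = \left(- \frac{9}{4}\right) \left(-8400\right) = 18900$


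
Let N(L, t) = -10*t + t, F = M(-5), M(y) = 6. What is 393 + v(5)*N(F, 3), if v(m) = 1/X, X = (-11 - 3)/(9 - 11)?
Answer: 2724/7 ≈ 389.14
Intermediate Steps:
F = 6
X = 7 (X = -14/(-2) = -14*(-½) = 7)
N(L, t) = -9*t
v(m) = ⅐ (v(m) = 1/7 = ⅐)
393 + v(5)*N(F, 3) = 393 + (-9*3)/7 = 393 + (⅐)*(-27) = 393 - 27/7 = 2724/7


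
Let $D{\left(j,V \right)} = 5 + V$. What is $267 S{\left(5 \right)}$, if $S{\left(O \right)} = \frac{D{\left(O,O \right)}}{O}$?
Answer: $534$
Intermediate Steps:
$S{\left(O \right)} = \frac{5 + O}{O}$
$267 S{\left(5 \right)} = 267 \frac{5 + 5}{5} = 267 \cdot \frac{1}{5} \cdot 10 = 267 \cdot 2 = 534$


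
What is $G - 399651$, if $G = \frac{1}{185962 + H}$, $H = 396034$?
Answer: $- \frac{232595283395}{581996} \approx -3.9965 \cdot 10^{5}$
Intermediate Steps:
$G = \frac{1}{581996}$ ($G = \frac{1}{185962 + 396034} = \frac{1}{581996} \approx 1.7182 \cdot 10^{-6}$)
$G - 399651 = \frac{1}{581996} - 399651 = - \frac{232595283395}{581996}$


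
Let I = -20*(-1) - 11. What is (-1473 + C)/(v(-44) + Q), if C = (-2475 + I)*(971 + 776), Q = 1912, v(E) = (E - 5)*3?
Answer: -861915/353 ≈ -2441.7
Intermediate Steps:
v(E) = -15 + 3*E (v(E) = (-5 + E)*3 = -15 + 3*E)
I = 9 (I = 20 - 11 = 9)
C = -4308102 (C = (-2475 + 9)*(971 + 776) = -2466*1747 = -4308102)
(-1473 + C)/(v(-44) + Q) = (-1473 - 4308102)/((-15 + 3*(-44)) + 1912) = -4309575/((-15 - 132) + 1912) = -4309575/(-147 + 1912) = -4309575/1765 = -4309575*1/1765 = -861915/353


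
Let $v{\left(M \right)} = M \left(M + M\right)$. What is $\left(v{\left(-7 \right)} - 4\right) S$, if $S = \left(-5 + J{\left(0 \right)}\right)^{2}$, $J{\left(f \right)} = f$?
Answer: $2350$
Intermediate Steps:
$v{\left(M \right)} = 2 M^{2}$ ($v{\left(M \right)} = M 2 M = 2 M^{2}$)
$S = 25$ ($S = \left(-5 + 0\right)^{2} = \left(-5\right)^{2} = 25$)
$\left(v{\left(-7 \right)} - 4\right) S = \left(2 \left(-7\right)^{2} - 4\right) 25 = \left(2 \cdot 49 - 4\right) 25 = \left(98 - 4\right) 25 = 94 \cdot 25 = 2350$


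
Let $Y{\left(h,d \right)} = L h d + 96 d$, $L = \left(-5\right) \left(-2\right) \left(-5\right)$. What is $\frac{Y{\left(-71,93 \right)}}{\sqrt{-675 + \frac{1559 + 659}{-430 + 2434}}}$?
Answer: $- \frac{339078 i \sqrt{676591482}}{675241} \approx - 13062.0 i$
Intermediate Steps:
$L = -50$ ($L = 10 \left(-5\right) = -50$)
$Y{\left(h,d \right)} = 96 d - 50 d h$ ($Y{\left(h,d \right)} = - 50 h d + 96 d = - 50 d h + 96 d = 96 d - 50 d h$)
$\frac{Y{\left(-71,93 \right)}}{\sqrt{-675 + \frac{1559 + 659}{-430 + 2434}}} = \frac{2 \cdot 93 \left(48 - -1775\right)}{\sqrt{-675 + \frac{1559 + 659}{-430 + 2434}}} = \frac{2 \cdot 93 \left(48 + 1775\right)}{\sqrt{-675 + \frac{2218}{2004}}} = \frac{2 \cdot 93 \cdot 1823}{\sqrt{-675 + 2218 \cdot \frac{1}{2004}}} = \frac{339078}{\sqrt{-675 + \frac{1109}{1002}}} = \frac{339078}{\sqrt{- \frac{675241}{1002}}} = \frac{339078}{\frac{1}{1002} i \sqrt{676591482}} = 339078 \left(- \frac{i \sqrt{676591482}}{675241}\right) = - \frac{339078 i \sqrt{676591482}}{675241}$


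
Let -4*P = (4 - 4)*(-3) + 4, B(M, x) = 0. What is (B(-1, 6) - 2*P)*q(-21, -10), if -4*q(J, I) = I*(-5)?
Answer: -25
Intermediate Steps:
q(J, I) = 5*I/4 (q(J, I) = -I*(-5)/4 = -(-5)*I/4 = 5*I/4)
P = -1 (P = -((4 - 4)*(-3) + 4)/4 = -(0*(-3) + 4)/4 = -(0 + 4)/4 = -¼*4 = -1)
(B(-1, 6) - 2*P)*q(-21, -10) = (0 - 2*(-1))*((5/4)*(-10)) = (0 + 2)*(-25/2) = 2*(-25/2) = -25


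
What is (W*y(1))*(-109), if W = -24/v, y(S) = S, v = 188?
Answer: 654/47 ≈ 13.915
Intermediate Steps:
W = -6/47 (W = -24/188 = -24*1/188 = -6/47 ≈ -0.12766)
(W*y(1))*(-109) = -6/47*1*(-109) = -6/47*(-109) = 654/47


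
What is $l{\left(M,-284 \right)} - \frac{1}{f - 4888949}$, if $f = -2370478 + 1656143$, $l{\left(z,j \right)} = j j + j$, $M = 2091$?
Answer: $\frac{450347141649}{5603284} \approx 80372.0$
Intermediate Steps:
$l{\left(z,j \right)} = j + j^{2}$ ($l{\left(z,j \right)} = j^{2} + j = j + j^{2}$)
$f = -714335$
$l{\left(M,-284 \right)} - \frac{1}{f - 4888949} = - 284 \left(1 - 284\right) - \frac{1}{-714335 - 4888949} = \left(-284\right) \left(-283\right) - \frac{1}{-5603284} = 80372 - - \frac{1}{5603284} = 80372 + \frac{1}{5603284} = \frac{450347141649}{5603284}$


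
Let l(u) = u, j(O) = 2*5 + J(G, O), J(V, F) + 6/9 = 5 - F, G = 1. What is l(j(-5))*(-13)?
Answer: -754/3 ≈ -251.33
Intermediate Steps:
J(V, F) = 13/3 - F (J(V, F) = -⅔ + (5 - F) = 13/3 - F)
j(O) = 43/3 - O (j(O) = 2*5 + (13/3 - O) = 10 + (13/3 - O) = 43/3 - O)
l(j(-5))*(-13) = (43/3 - 1*(-5))*(-13) = (43/3 + 5)*(-13) = (58/3)*(-13) = -754/3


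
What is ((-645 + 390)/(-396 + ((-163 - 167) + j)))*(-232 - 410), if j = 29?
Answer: -9630/41 ≈ -234.88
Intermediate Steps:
((-645 + 390)/(-396 + ((-163 - 167) + j)))*(-232 - 410) = ((-645 + 390)/(-396 + ((-163 - 167) + 29)))*(-232 - 410) = -255/(-396 + (-330 + 29))*(-642) = -255/(-396 - 301)*(-642) = -255/(-697)*(-642) = -255*(-1/697)*(-642) = (15/41)*(-642) = -9630/41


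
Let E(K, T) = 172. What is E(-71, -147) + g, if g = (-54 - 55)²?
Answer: 12053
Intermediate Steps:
g = 11881 (g = (-109)² = 11881)
E(-71, -147) + g = 172 + 11881 = 12053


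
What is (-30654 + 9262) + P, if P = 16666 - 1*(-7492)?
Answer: 2766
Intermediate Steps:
P = 24158 (P = 16666 + 7492 = 24158)
(-30654 + 9262) + P = (-30654 + 9262) + 24158 = -21392 + 24158 = 2766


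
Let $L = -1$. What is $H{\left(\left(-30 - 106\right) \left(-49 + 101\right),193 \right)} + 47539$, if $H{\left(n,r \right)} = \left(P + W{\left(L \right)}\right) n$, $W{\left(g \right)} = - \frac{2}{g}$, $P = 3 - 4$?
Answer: $40467$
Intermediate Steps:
$P = -1$ ($P = 3 - 4 = -1$)
$H{\left(n,r \right)} = n$ ($H{\left(n,r \right)} = \left(-1 - \frac{2}{-1}\right) n = \left(-1 - -2\right) n = \left(-1 + 2\right) n = 1 n = n$)
$H{\left(\left(-30 - 106\right) \left(-49 + 101\right),193 \right)} + 47539 = \left(-30 - 106\right) \left(-49 + 101\right) + 47539 = \left(-136\right) 52 + 47539 = -7072 + 47539 = 40467$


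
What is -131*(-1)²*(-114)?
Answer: 14934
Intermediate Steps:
-131*(-1)²*(-114) = -131*1*(-114) = -131*(-114) = 14934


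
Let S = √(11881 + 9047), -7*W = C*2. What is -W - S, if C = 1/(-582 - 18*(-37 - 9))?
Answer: 1/861 - 8*√327 ≈ -144.66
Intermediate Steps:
C = 1/246 (C = 1/(-582 - 18*(-46)) = 1/(-582 + 828) = 1/246 ≈ 0.0040650)
W = -1/861 (W = -2/1722 = -⅐*1/123 = -1/861 ≈ -0.0011614)
S = 8*√327 (S = √20928 = 8*√327 ≈ 144.67)
-W - S = -1*(-1/861) - 8*√327 = 1/861 - 8*√327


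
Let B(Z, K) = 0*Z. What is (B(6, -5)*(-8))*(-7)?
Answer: 0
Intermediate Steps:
B(Z, K) = 0
(B(6, -5)*(-8))*(-7) = (0*(-8))*(-7) = 0*(-7) = 0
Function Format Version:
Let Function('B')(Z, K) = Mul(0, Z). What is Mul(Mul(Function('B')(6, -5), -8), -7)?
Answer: 0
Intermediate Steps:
Function('B')(Z, K) = 0
Mul(Mul(Function('B')(6, -5), -8), -7) = Mul(Mul(0, -8), -7) = Mul(0, -7) = 0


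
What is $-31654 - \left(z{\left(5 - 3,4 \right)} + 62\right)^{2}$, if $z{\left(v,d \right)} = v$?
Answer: $-35750$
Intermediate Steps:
$-31654 - \left(z{\left(5 - 3,4 \right)} + 62\right)^{2} = -31654 - \left(\left(5 - 3\right) + 62\right)^{2} = -31654 - \left(2 + 62\right)^{2} = -31654 - 64^{2} = -31654 - 4096 = -35750$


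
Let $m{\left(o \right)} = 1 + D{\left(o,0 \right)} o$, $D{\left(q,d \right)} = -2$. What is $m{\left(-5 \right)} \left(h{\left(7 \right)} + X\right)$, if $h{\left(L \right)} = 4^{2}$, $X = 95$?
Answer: $1221$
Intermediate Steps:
$m{\left(o \right)} = 1 - 2 o$
$h{\left(L \right)} = 16$
$m{\left(-5 \right)} \left(h{\left(7 \right)} + X\right) = \left(1 - -10\right) \left(16 + 95\right) = \left(1 + 10\right) 111 = 11 \cdot 111 = 1221$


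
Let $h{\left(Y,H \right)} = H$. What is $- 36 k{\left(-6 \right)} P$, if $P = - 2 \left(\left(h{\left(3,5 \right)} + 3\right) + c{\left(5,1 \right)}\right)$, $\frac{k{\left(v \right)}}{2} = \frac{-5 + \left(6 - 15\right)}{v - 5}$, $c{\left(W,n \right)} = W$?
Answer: $\frac{26208}{11} \approx 2382.5$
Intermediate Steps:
$k{\left(v \right)} = - \frac{28}{-5 + v}$ ($k{\left(v \right)} = 2 \frac{-5 + \left(6 - 15\right)}{v - 5} = 2 \frac{-5 + \left(6 - 15\right)}{-5 + v} = 2 \frac{-5 - 9}{-5 + v} = 2 \left(- \frac{14}{-5 + v}\right) = - \frac{28}{-5 + v}$)
$P = -26$ ($P = - 2 \left(\left(5 + 3\right) + 5\right) = - 2 \left(8 + 5\right) = \left(-2\right) 13 = -26$)
$- 36 k{\left(-6 \right)} P = - 36 \left(- \frac{28}{-5 - 6}\right) \left(-26\right) = - 36 \left(- \frac{28}{-11}\right) \left(-26\right) = - 36 \left(\left(-28\right) \left(- \frac{1}{11}\right)\right) \left(-26\right) = \left(-36\right) \frac{28}{11} \left(-26\right) = \left(- \frac{1008}{11}\right) \left(-26\right) = \frac{26208}{11}$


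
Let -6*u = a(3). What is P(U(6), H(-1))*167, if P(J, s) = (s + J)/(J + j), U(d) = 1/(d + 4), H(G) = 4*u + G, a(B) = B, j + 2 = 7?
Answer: -4843/51 ≈ -94.961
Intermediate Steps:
j = 5 (j = -2 + 7 = 5)
u = -½ (u = -⅙*3 = -½ ≈ -0.50000)
H(G) = -2 + G (H(G) = 4*(-½) + G = -2 + G)
U(d) = 1/(4 + d)
P(J, s) = (J + s)/(5 + J) (P(J, s) = (s + J)/(J + 5) = (J + s)/(5 + J))
P(U(6), H(-1))*167 = ((1/(4 + 6) + (-2 - 1))/(5 + 1/(4 + 6)))*167 = ((1/10 - 3)/(5 + 1/10))*167 = ((⅒ - 3)/(5 + ⅒))*167 = (-29/10/(51/10))*167 = ((10/51)*(-29/10))*167 = -29/51*167 = -4843/51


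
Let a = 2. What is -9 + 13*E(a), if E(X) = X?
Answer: 17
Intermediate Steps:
-9 + 13*E(a) = -9 + 13*2 = -9 + 26 = 17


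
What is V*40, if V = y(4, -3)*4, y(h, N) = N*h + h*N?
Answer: -3840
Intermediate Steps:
y(h, N) = 2*N*h (y(h, N) = N*h + N*h = 2*N*h)
V = -96 (V = (2*(-3)*4)*4 = -24*4 = -96)
V*40 = -96*40 = -3840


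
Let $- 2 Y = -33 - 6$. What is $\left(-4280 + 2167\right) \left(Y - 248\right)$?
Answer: $\frac{965641}{2} \approx 4.8282 \cdot 10^{5}$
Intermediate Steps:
$Y = \frac{39}{2}$ ($Y = - \frac{-33 - 6}{2} = \left(- \frac{1}{2}\right) \left(-39\right) = \frac{39}{2} \approx 19.5$)
$\left(-4280 + 2167\right) \left(Y - 248\right) = \left(-4280 + 2167\right) \left(\frac{39}{2} - 248\right) = \left(-2113\right) \left(- \frac{457}{2}\right) = \frac{965641}{2}$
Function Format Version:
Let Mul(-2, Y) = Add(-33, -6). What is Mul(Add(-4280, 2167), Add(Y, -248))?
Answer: Rational(965641, 2) ≈ 4.8282e+5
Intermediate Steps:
Y = Rational(39, 2) (Y = Mul(Rational(-1, 2), Add(-33, -6)) = Mul(Rational(-1, 2), -39) = Rational(39, 2) ≈ 19.500)
Mul(Add(-4280, 2167), Add(Y, -248)) = Mul(Add(-4280, 2167), Add(Rational(39, 2), -248)) = Mul(-2113, Rational(-457, 2)) = Rational(965641, 2)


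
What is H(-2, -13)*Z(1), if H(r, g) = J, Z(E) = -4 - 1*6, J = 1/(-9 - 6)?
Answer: ⅔ ≈ 0.66667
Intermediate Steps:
J = -1/15 (J = 1/(-15) = -1/15 ≈ -0.066667)
Z(E) = -10 (Z(E) = -4 - 6 = -10)
H(r, g) = -1/15
H(-2, -13)*Z(1) = -1/15*(-10) = ⅔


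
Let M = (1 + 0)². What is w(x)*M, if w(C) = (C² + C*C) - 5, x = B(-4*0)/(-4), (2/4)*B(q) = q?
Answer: -5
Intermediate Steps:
B(q) = 2*q
x = 0 (x = (2*(-4*0))/(-4) = (2*0)*(-¼) = 0*(-¼) = 0)
w(C) = -5 + 2*C² (w(C) = (C² + C²) - 5 = 2*C² - 5 = -5 + 2*C²)
M = 1 (M = 1² = 1)
w(x)*M = (-5 + 2*0²)*1 = (-5 + 2*0)*1 = (-5 + 0)*1 = -5*1 = -5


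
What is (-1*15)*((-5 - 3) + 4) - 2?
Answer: 58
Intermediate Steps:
(-1*15)*((-5 - 3) + 4) - 2 = -15*(-8 + 4) - 2 = -15*(-4) - 2 = 60 - 2 = 58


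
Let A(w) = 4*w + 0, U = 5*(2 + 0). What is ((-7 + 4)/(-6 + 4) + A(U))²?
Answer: 6889/4 ≈ 1722.3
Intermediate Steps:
U = 10 (U = 5*2 = 10)
A(w) = 4*w
((-7 + 4)/(-6 + 4) + A(U))² = ((-7 + 4)/(-6 + 4) + 4*10)² = (-3/(-2) + 40)² = (-3*(-½) + 40)² = (3/2 + 40)² = (83/2)² = 6889/4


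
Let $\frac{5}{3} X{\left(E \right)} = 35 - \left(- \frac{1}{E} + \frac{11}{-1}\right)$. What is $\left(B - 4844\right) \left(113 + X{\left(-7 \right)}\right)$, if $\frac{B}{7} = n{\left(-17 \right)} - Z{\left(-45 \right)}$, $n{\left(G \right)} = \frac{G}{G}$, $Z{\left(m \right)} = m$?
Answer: $- \frac{3177028}{5} \approx -6.3541 \cdot 10^{5}$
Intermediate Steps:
$n{\left(G \right)} = 1$
$B = 322$ ($B = 7 \left(1 - -45\right) = 7 \left(1 + 45\right) = 7 \cdot 46 = 322$)
$X{\left(E \right)} = \frac{138}{5} + \frac{3}{5 E}$ ($X{\left(E \right)} = \frac{3 \left(35 - \left(- \frac{1}{E} + \frac{11}{-1}\right)\right)}{5} = \frac{3 \left(35 - \left(- \frac{1}{E} + 11 \left(-1\right)\right)\right)}{5} = \frac{3 \left(35 - \left(- \frac{1}{E} - 11\right)\right)}{5} = \frac{3 \left(35 - \left(-11 - \frac{1}{E}\right)\right)}{5} = \frac{3 \left(35 + \left(11 + \frac{1}{E}\right)\right)}{5} = \frac{3 \left(46 + \frac{1}{E}\right)}{5} = \frac{138}{5} + \frac{3}{5 E}$)
$\left(B - 4844\right) \left(113 + X{\left(-7 \right)}\right) = \left(322 - 4844\right) \left(113 + \frac{3 \left(1 + 46 \left(-7\right)\right)}{5 \left(-7\right)}\right) = - 4522 \left(113 + \frac{3}{5} \left(- \frac{1}{7}\right) \left(1 - 322\right)\right) = - 4522 \left(113 + \frac{3}{5} \left(- \frac{1}{7}\right) \left(-321\right)\right) = - 4522 \left(113 + \frac{963}{35}\right) = \left(-4522\right) \frac{4918}{35} = - \frac{3177028}{5}$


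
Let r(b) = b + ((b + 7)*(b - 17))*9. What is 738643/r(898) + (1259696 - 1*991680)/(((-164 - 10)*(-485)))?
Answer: 992894616529/302818451385 ≈ 3.2788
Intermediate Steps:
r(b) = b + 9*(-17 + b)*(7 + b) (r(b) = b + ((7 + b)*(-17 + b))*9 = b + ((-17 + b)*(7 + b))*9 = b + 9*(-17 + b)*(7 + b))
738643/r(898) + (1259696 - 1*991680)/(((-164 - 10)*(-485))) = 738643/(-1071 - 89*898 + 9*898**2) + (1259696 - 1*991680)/(((-164 - 10)*(-485))) = 738643/(-1071 - 79922 + 9*806404) + (1259696 - 991680)/((-174*(-485))) = 738643/(-1071 - 79922 + 7257636) + 268016/84390 = 738643/7176643 + 268016*(1/84390) = 738643*(1/7176643) + 134008/42195 = 738643/7176643 + 134008/42195 = 992894616529/302818451385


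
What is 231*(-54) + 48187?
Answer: 35713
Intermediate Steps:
231*(-54) + 48187 = -12474 + 48187 = 35713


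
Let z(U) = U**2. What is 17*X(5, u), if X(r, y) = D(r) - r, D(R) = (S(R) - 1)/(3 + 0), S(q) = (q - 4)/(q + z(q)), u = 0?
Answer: -8143/90 ≈ -90.478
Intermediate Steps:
S(q) = (-4 + q)/(q + q**2) (S(q) = (q - 4)/(q + q**2) = (-4 + q)/(q + q**2))
D(R) = -1/3 + (-4 + R)/(3*R*(1 + R)) (D(R) = ((-4 + R)/(R*(1 + R)) - 1)/(3 + 0) = (-1 + (-4 + R)/(R*(1 + R)))/3 = (-1 + (-4 + R)/(R*(1 + R)))*(1/3) = -1/3 + (-4 + R)/(3*R*(1 + R)))
X(r, y) = -r + (-4 - r**2)/(3*r*(1 + r)) (X(r, y) = (-4 - r**2)/(3*r*(1 + r)) - r = -r + (-4 - r**2)/(3*r*(1 + r)))
17*X(5, u) = 17*((1/3)*(-4 - 4*5**2 - 3*5**3)/(5*(1 + 5))) = 17*((1/3)*(1/5)*(-4 - 4*25 - 3*125)/6) = 17*((1/3)*(1/5)*(1/6)*(-4 - 100 - 375)) = 17*((1/3)*(1/5)*(1/6)*(-479)) = 17*(-479/90) = -8143/90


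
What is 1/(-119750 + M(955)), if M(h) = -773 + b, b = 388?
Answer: -1/120135 ≈ -8.3240e-6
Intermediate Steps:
M(h) = -385 (M(h) = -773 + 388 = -385)
1/(-119750 + M(955)) = 1/(-119750 - 385) = 1/(-120135) = -1/120135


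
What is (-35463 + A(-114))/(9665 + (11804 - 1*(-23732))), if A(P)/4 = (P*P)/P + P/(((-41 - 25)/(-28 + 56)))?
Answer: -392981/497211 ≈ -0.79037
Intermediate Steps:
A(P) = 76*P/33 (A(P) = 4*((P*P)/P + P/(((-41 - 25)/(-28 + 56)))) = 4*(P²/P + P/((-66/28))) = 4*(P + P/((-66*1/28))) = 4*(P + P/(-33/14)) = 4*(P + P*(-14/33)) = 4*(P - 14*P/33) = 4*(19*P/33) = 76*P/33)
(-35463 + A(-114))/(9665 + (11804 - 1*(-23732))) = (-35463 + (76/33)*(-114))/(9665 + (11804 - 1*(-23732))) = (-35463 - 2888/11)/(9665 + (11804 + 23732)) = -392981/(11*(9665 + 35536)) = -392981/11/45201 = -392981/11*1/45201 = -392981/497211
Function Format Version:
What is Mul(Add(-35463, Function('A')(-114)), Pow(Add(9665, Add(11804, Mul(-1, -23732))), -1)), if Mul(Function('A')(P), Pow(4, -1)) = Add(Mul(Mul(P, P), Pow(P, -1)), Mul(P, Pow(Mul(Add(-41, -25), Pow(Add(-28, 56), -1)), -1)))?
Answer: Rational(-392981, 497211) ≈ -0.79037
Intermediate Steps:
Function('A')(P) = Mul(Rational(76, 33), P) (Function('A')(P) = Mul(4, Add(Mul(Mul(P, P), Pow(P, -1)), Mul(P, Pow(Mul(Add(-41, -25), Pow(Add(-28, 56), -1)), -1)))) = Mul(4, Add(Mul(Pow(P, 2), Pow(P, -1)), Mul(P, Pow(Mul(-66, Pow(28, -1)), -1)))) = Mul(4, Add(P, Mul(P, Pow(Mul(-66, Rational(1, 28)), -1)))) = Mul(4, Add(P, Mul(P, Pow(Rational(-33, 14), -1)))) = Mul(4, Add(P, Mul(P, Rational(-14, 33)))) = Mul(4, Add(P, Mul(Rational(-14, 33), P))) = Mul(4, Mul(Rational(19, 33), P)) = Mul(Rational(76, 33), P))
Mul(Add(-35463, Function('A')(-114)), Pow(Add(9665, Add(11804, Mul(-1, -23732))), -1)) = Mul(Add(-35463, Mul(Rational(76, 33), -114)), Pow(Add(9665, Add(11804, Mul(-1, -23732))), -1)) = Mul(Add(-35463, Rational(-2888, 11)), Pow(Add(9665, Add(11804, 23732)), -1)) = Mul(Rational(-392981, 11), Pow(Add(9665, 35536), -1)) = Mul(Rational(-392981, 11), Pow(45201, -1)) = Mul(Rational(-392981, 11), Rational(1, 45201)) = Rational(-392981, 497211)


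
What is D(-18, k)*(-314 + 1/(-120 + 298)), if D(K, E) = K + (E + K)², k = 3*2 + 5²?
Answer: -8439541/178 ≈ -47413.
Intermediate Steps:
k = 31 (k = 6 + 25 = 31)
D(-18, k)*(-314 + 1/(-120 + 298)) = (-18 + (31 - 18)²)*(-314 + 1/(-120 + 298)) = (-18 + 13²)*(-314 + 1/178) = (-18 + 169)*(-314 + 1/178) = 151*(-55891/178) = -8439541/178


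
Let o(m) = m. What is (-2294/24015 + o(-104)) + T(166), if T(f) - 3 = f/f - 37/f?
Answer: -399918359/3986490 ≈ -100.32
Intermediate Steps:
T(f) = 4 - 37/f (T(f) = 3 + (f/f - 37/f) = 3 + (1 - 37/f) = 4 - 37/f)
(-2294/24015 + o(-104)) + T(166) = (-2294/24015 - 104) + (4 - 37/166) = -2499854/24015 + 627/166 = -399918359/3986490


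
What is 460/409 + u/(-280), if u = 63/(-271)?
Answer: 4990081/4433560 ≈ 1.1255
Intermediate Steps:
u = -63/271 (u = 63*(-1/271) = -63/271 ≈ -0.23247)
460/409 + u/(-280) = 460/409 - 63/271/(-280) = 460*(1/409) - 63/271*(-1/280) = 460/409 + 9/10840 = 4990081/4433560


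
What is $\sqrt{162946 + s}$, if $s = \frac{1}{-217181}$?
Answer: $\frac{5 \sqrt{307430783685629}}{217181} \approx 403.67$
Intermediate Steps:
$s = - \frac{1}{217181} \approx -4.6045 \cdot 10^{-6}$
$\sqrt{162946 + s} = \sqrt{162946 - \frac{1}{217181}} = \sqrt{\frac{35388775225}{217181}} = \frac{5 \sqrt{307430783685629}}{217181}$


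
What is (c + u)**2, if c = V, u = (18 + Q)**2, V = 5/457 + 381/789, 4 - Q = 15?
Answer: 35387186356369/14445876481 ≈ 2449.6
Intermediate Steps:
Q = -11 (Q = 4 - 1*15 = 4 - 15 = -11)
V = 59354/120191 (V = 5*(1/457) + 381*(1/789) = 5/457 + 127/263 = 59354/120191 ≈ 0.49383)
u = 49 (u = (18 - 11)**2 = 7**2 = 49)
c = 59354/120191 ≈ 0.49383
(c + u)**2 = (59354/120191 + 49)**2 = (5948713/120191)**2 = 35387186356369/14445876481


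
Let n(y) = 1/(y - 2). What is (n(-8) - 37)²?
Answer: 137641/100 ≈ 1376.4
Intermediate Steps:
n(y) = 1/(-2 + y)
(n(-8) - 37)² = (1/(-2 - 8) - 37)² = (1/(-10) - 37)² = (-⅒ - 37)² = (-371/10)² = 137641/100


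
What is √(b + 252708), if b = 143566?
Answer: √396274 ≈ 629.50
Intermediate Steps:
√(b + 252708) = √(143566 + 252708) = √396274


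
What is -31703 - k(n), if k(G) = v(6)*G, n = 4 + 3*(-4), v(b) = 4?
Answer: -31671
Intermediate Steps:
n = -8 (n = 4 - 12 = -8)
k(G) = 4*G
-31703 - k(n) = -31703 - 4*(-8) = -31703 - 1*(-32) = -31703 + 32 = -31671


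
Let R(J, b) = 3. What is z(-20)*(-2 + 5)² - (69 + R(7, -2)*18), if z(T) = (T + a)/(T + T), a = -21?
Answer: -4551/40 ≈ -113.78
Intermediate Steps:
z(T) = (-21 + T)/(2*T) (z(T) = (T - 21)/(T + T) = (-21 + T)/((2*T)) = (-21 + T)*(1/(2*T)) = (-21 + T)/(2*T))
z(-20)*(-2 + 5)² - (69 + R(7, -2)*18) = ((½)*(-21 - 20)/(-20))*(-2 + 5)² - (69 + 3*18) = ((½)*(-1/20)*(-41))*3² - (69 + 54) = (41/40)*9 - 1*123 = 369/40 - 123 = -4551/40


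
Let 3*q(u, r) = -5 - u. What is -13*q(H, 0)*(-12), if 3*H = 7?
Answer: -1144/3 ≈ -381.33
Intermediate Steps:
H = 7/3 (H = (1/3)*7 = 7/3 ≈ 2.3333)
q(u, r) = -5/3 - u/3 (q(u, r) = (-5 - u)/3 = -5/3 - u/3)
-13*q(H, 0)*(-12) = -13*(-5/3 - 1/3*7/3)*(-12) = -13*(-5/3 - 7/9)*(-12) = -13*(-22/9)*(-12) = (286/9)*(-12) = -1144/3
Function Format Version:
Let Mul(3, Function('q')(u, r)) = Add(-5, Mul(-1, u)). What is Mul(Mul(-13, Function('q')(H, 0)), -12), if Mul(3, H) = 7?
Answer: Rational(-1144, 3) ≈ -381.33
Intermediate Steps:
H = Rational(7, 3) (H = Mul(Rational(1, 3), 7) = Rational(7, 3) ≈ 2.3333)
Function('q')(u, r) = Add(Rational(-5, 3), Mul(Rational(-1, 3), u)) (Function('q')(u, r) = Mul(Rational(1, 3), Add(-5, Mul(-1, u))) = Add(Rational(-5, 3), Mul(Rational(-1, 3), u)))
Mul(Mul(-13, Function('q')(H, 0)), -12) = Mul(Mul(-13, Add(Rational(-5, 3), Mul(Rational(-1, 3), Rational(7, 3)))), -12) = Mul(Mul(-13, Add(Rational(-5, 3), Rational(-7, 9))), -12) = Mul(Mul(-13, Rational(-22, 9)), -12) = Mul(Rational(286, 9), -12) = Rational(-1144, 3)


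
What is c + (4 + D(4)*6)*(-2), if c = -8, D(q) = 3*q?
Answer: -160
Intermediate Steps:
c + (4 + D(4)*6)*(-2) = -8 + (4 + (3*4)*6)*(-2) = -8 + (4 + 12*6)*(-2) = -8 + (4 + 72)*(-2) = -8 + 76*(-2) = -8 - 152 = -160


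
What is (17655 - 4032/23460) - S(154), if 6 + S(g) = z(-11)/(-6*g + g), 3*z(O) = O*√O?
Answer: 34526919/1955 - I*√11/210 ≈ 17661.0 - 0.015793*I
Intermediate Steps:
z(O) = O^(3/2)/3 (z(O) = (O*√O)/3 = O^(3/2)/3)
S(g) = -6 + 11*I*√11/(15*g) (S(g) = -6 + ((-11)^(3/2)/3)/(-6*g + g) = -6 + ((-11*I*√11)/3)/((-5*g)) = -6 + (-11*I*√11/3)*(-1/(5*g)) = -6 + 11*I*√11/(15*g))
(17655 - 4032/23460) - S(154) = (17655 - 4032/23460) - (-6 + (11/15)*I*√11/154) = (17655 - 4032/23460) - (-6 + (11/15)*I*√11*(1/154)) = (17655 - 1*336/1955) - (-6 + I*√11/210) = (17655 - 336/1955) + (6 - I*√11/210) = 34515189/1955 + (6 - I*√11/210) = 34526919/1955 - I*√11/210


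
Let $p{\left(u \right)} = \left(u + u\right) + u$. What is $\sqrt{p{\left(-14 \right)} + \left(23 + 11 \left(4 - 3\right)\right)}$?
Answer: $2 i \sqrt{2} \approx 2.8284 i$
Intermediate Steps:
$p{\left(u \right)} = 3 u$ ($p{\left(u \right)} = 2 u + u = 3 u$)
$\sqrt{p{\left(-14 \right)} + \left(23 + 11 \left(4 - 3\right)\right)} = \sqrt{3 \left(-14\right) + \left(23 + 11 \left(4 - 3\right)\right)} = \sqrt{-42 + \left(23 + 11 \cdot 1\right)} = \sqrt{-42 + \left(23 + 11\right)} = \sqrt{-42 + 34} = \sqrt{-8} = 2 i \sqrt{2}$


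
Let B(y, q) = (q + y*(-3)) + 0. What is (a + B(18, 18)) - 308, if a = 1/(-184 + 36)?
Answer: -50913/148 ≈ -344.01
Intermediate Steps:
B(y, q) = q - 3*y (B(y, q) = (q - 3*y) + 0 = q - 3*y)
a = -1/148 (a = 1/(-148) = -1/148 ≈ -0.0067568)
(a + B(18, 18)) - 308 = (-1/148 + (18 - 3*18)) - 308 = (-1/148 + (18 - 54)) - 308 = (-1/148 - 36) - 308 = -5329/148 - 308 = -50913/148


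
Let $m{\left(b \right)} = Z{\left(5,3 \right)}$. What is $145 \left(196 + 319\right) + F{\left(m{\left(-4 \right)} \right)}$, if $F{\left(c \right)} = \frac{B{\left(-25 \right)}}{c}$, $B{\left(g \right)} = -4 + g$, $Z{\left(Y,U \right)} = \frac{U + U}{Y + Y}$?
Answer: $\frac{223880}{3} \approx 74627.0$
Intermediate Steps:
$Z{\left(Y,U \right)} = \frac{U}{Y}$ ($Z{\left(Y,U \right)} = \frac{2 U}{2 Y} = 2 U \frac{1}{2 Y} = \frac{U}{Y}$)
$m{\left(b \right)} = \frac{3}{5}$
$F{\left(c \right)} = - \frac{29}{c}$ ($F{\left(c \right)} = \frac{-4 - 25}{c} = - \frac{29}{c}$)
$145 \left(196 + 319\right) + F{\left(m{\left(-4 \right)} \right)} = 145 \left(196 + 319\right) - \frac{29}{\frac{3}{5}} = 145 \cdot 515 - \frac{145}{3} = 74675 - \frac{145}{3} = \frac{223880}{3}$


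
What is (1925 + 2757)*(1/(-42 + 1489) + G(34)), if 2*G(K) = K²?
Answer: 3915870294/1447 ≈ 2.7062e+6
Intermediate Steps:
G(K) = K²/2
(1925 + 2757)*(1/(-42 + 1489) + G(34)) = (1925 + 2757)*(1/(-42 + 1489) + (½)*34²) = 4682*(1/1447 + (½)*1156) = 4682*(1/1447 + 578) = 4682*(836367/1447) = 3915870294/1447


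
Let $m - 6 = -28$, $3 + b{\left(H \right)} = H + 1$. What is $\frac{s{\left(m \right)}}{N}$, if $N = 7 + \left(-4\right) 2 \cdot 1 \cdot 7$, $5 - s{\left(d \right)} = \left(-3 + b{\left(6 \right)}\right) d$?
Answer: $- \frac{27}{49} \approx -0.55102$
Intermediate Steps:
$b{\left(H \right)} = -2 + H$ ($b{\left(H \right)} = -3 + \left(H + 1\right) = -3 + \left(1 + H\right) = -2 + H$)
$m = -22$ ($m = 6 - 28 = -22$)
$s{\left(d \right)} = 5 - d$ ($s{\left(d \right)} = 5 - \left(-3 + \left(-2 + 6\right)\right) d = 5 - \left(-3 + 4\right) d = 5 - 1 d = 5 - d$)
$N = -49$ ($N = 7 + \left(-8\right) 1 \cdot 7 = 7 - 56 = -49$)
$\frac{s{\left(m \right)}}{N} = \frac{5 - -22}{-49} = \left(5 + 22\right) \left(- \frac{1}{49}\right) = 27 \left(- \frac{1}{49}\right) = - \frac{27}{49}$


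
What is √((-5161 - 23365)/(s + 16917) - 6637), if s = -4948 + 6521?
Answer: 4*I*√19179165/215 ≈ 81.477*I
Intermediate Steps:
s = 1573
√((-5161 - 23365)/(s + 16917) - 6637) = √((-5161 - 23365)/(1573 + 16917) - 6637) = √(-28526/18490 - 6637) = √(-28526*1/18490 - 6637) = √(-14263/9245 - 6637) = √(-61373328/9245) = 4*I*√19179165/215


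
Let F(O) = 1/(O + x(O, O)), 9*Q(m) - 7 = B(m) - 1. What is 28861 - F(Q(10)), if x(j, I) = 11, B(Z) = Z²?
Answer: 5916496/205 ≈ 28861.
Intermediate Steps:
Q(m) = ⅔ + m²/9 (Q(m) = 7/9 + (m² - 1)/9 = 7/9 + (-1 + m²)/9 = 7/9 + (-⅑ + m²/9) = ⅔ + m²/9)
F(O) = 1/(11 + O) (F(O) = 1/(O + 11) = 1/(11 + O))
28861 - F(Q(10)) = 28861 - 1/(11 + (⅔ + (⅑)*10²)) = 28861 - 1/(11 + (⅔ + (⅑)*100)) = 28861 - 1/(11 + (⅔ + 100/9)) = 28861 - 1/(11 + 106/9) = 28861 - 1/205/9 = 28861 - 1*9/205 = 28861 - 9/205 = 5916496/205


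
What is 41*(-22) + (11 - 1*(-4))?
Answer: -887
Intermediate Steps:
41*(-22) + (11 - 1*(-4)) = -902 + (11 + 4) = -902 + 15 = -887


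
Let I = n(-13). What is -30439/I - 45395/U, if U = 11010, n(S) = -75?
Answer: 22115251/55050 ≈ 401.73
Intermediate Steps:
I = -75
-30439/I - 45395/U = -30439/(-75) - 45395/11010 = -30439*(-1/75) - 45395*1/11010 = 30439/75 - 9079/2202 = 22115251/55050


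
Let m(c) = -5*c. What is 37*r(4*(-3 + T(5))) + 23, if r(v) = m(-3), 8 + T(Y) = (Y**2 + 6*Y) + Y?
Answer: 578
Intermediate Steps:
T(Y) = -8 + Y**2 + 7*Y (T(Y) = -8 + ((Y**2 + 6*Y) + Y) = -8 + (Y**2 + 7*Y) = -8 + Y**2 + 7*Y)
r(v) = 15 (r(v) = -5*(-3) = 15)
37*r(4*(-3 + T(5))) + 23 = 37*15 + 23 = 555 + 23 = 578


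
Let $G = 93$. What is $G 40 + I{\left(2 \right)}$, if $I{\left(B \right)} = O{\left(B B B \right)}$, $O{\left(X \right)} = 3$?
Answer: $3723$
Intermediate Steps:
$I{\left(B \right)} = 3$
$G 40 + I{\left(2 \right)} = 93 \cdot 40 + 3 = 3720 + 3 = 3723$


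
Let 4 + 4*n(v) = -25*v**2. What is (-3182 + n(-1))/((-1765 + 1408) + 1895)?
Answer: -12757/6152 ≈ -2.0736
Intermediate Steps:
n(v) = -1 - 25*v**2/4 (n(v) = -1 + (-25*v**2)/4 = -1 - 25*v**2/4)
(-3182 + n(-1))/((-1765 + 1408) + 1895) = (-3182 + (-1 - 25/4*(-1)**2))/((-1765 + 1408) + 1895) = (-3182 + (-1 - 25/4*1))/(-357 + 1895) = (-3182 + (-1 - 25/4))/1538 = (-3182 - 29/4)*(1/1538) = -12757/4*1/1538 = -12757/6152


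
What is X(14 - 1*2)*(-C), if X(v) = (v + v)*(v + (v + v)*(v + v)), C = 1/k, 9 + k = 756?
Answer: -1568/83 ≈ -18.892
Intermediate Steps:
k = 747 (k = -9 + 756 = 747)
C = 1/747 ≈ 0.0013387
X(v) = 2*v*(v + 4*v²) (X(v) = (2*v)*(v + (2*v)*(2*v)) = (2*v)*(v + 4*v²) = 2*v*(v + 4*v²))
X(14 - 1*2)*(-C) = ((14 - 1*2)²*(2 + 8*(14 - 1*2)))*(-1*1/747) = ((14 - 2)²*(2 + 8*(14 - 2)))*(-1/747) = (12²*(2 + 8*12))*(-1/747) = (144*(2 + 96))*(-1/747) = (144*98)*(-1/747) = 14112*(-1/747) = -1568/83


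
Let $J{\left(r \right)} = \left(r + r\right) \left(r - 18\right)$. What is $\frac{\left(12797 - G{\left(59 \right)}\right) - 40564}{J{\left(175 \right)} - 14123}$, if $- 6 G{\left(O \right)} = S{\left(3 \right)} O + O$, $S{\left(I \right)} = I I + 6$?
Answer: $- \frac{82829}{122481} \approx -0.67626$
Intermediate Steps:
$S{\left(I \right)} = 6 + I^{2}$ ($S{\left(I \right)} = I^{2} + 6 = 6 + I^{2}$)
$J{\left(r \right)} = 2 r \left(-18 + r\right)$
$G{\left(O \right)} = - \frac{8 O}{3}$ ($G{\left(O \right)} = - \frac{\left(6 + 3^{2}\right) O + O}{6} = - \frac{\left(6 + 9\right) O + O}{6} = - \frac{15 O + O}{6} = - \frac{16 O}{6} = - \frac{8 O}{3}$)
$\frac{\left(12797 - G{\left(59 \right)}\right) - 40564}{J{\left(175 \right)} - 14123} = \frac{\left(12797 - \left(- \frac{8}{3}\right) 59\right) - 40564}{2 \cdot 175 \left(-18 + 175\right) - 14123} = \frac{\left(12797 - - \frac{472}{3}\right) - 40564}{2 \cdot 175 \cdot 157 - 14123} = \frac{\left(12797 + \frac{472}{3}\right) - 40564}{54950 - 14123} = \frac{\frac{38863}{3} - 40564}{40827} = \left(- \frac{82829}{3}\right) \frac{1}{40827} = - \frac{82829}{122481}$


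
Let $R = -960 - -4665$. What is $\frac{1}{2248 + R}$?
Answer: $\frac{1}{5953} \approx 0.00016798$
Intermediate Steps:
$R = 3705$ ($R = -960 + 4665 = 3705$)
$\frac{1}{2248 + R} = \frac{1}{2248 + 3705} = \frac{1}{5953}$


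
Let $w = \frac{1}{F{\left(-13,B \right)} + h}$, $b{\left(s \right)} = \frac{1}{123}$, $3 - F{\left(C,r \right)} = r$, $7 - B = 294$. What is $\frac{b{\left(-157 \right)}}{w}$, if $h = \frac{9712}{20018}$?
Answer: $\frac{2907466}{1231107} \approx 2.3617$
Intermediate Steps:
$B = -287$ ($B = 7 - 294 = -287$)
$F{\left(C,r \right)} = 3 - r$
$h = \frac{4856}{10009}$ ($h = 9712 \cdot \frac{1}{20018} = \frac{4856}{10009} \approx 0.48516$)
$b{\left(s \right)} = \frac{1}{123}$
$w = \frac{10009}{2907466}$ ($w = \frac{1}{\left(3 - -287\right) + \frac{4856}{10009}} = \frac{1}{\left(3 + 287\right) + \frac{4856}{10009}} = \frac{1}{290 + \frac{4856}{10009}} = \frac{1}{\frac{2907466}{10009}} = \frac{10009}{2907466} \approx 0.0034425$)
$\frac{b{\left(-157 \right)}}{w} = \frac{1}{123 \cdot \frac{10009}{2907466}} = \frac{1}{123} \cdot \frac{2907466}{10009} = \frac{2907466}{1231107}$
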